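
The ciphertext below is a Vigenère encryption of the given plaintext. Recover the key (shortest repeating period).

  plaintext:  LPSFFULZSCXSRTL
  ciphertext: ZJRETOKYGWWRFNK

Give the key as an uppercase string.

  i= 0: Z-L = 14 → O
  i= 1: J-P = 20 → U
  i= 2: R-S = 25 → Z
  i= 3: E-F = 25 → Z
  i= 4: T-F = 14 → O
  i= 5: O-U = 20 → U
  i= 6: K-L = 25 → Z
  i= 7: Y-Z = 25 → Z
  i= 8: G-S = 14 → O
  i= 9: W-C = 20 → U
  i=10: W-X = 25 → Z
  i=11: R-S = 25 → Z
  i=12: F-R = 14 → O
  i=13: N-T = 20 → U
  i=14: K-L = 25 → Z
  shifts repeat with period 4: OUZZ

OUZZ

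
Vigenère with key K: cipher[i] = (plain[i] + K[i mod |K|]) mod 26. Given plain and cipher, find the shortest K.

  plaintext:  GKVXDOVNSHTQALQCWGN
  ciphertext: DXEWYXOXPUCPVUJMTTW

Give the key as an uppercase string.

  i= 0: D-G = 23 → X
  i= 1: X-K = 13 → N
  i= 2: E-V =  9 → J
  i= 3: W-X = 25 → Z
  i= 4: Y-D = 21 → V
  i= 5: X-O =  9 → J
  i= 6: O-V = 19 → T
  i= 7: X-N = 10 → K
  i= 8: P-S = 23 → X
  i= 9: U-H = 13 → N
  i=10: C-T =  9 → J
  i=11: P-Q = 25 → Z
  i=12: V-A = 21 → V
  i=13: U-L =  9 → J
  i=14: J-Q = 19 → T
  i=15: M-C = 10 → K
  i=16: T-W = 23 → X
  i=17: T-G = 13 → N
  i=18: W-N =  9 → J
  shifts repeat with period 8: XNJZVJTK

XNJZVJTK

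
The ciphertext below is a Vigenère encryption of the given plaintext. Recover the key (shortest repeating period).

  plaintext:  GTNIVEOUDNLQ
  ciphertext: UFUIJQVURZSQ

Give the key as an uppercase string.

OMHA

  i= 0: U-G = 14 → O
  i= 1: F-T = 12 → M
  i= 2: U-N =  7 → H
  i= 3: I-I =  0 → A
  i= 4: J-V = 14 → O
  i= 5: Q-E = 12 → M
  i= 6: V-O =  7 → H
  i= 7: U-U =  0 → A
  i= 8: R-D = 14 → O
  i= 9: Z-N = 12 → M
  i=10: S-L =  7 → H
  i=11: Q-Q =  0 → A
  shifts repeat with period 4: OMHA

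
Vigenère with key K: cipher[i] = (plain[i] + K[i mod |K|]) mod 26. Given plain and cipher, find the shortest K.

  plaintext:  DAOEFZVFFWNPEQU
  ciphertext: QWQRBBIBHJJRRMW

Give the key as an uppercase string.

NWC

  i= 0: Q-D = 13 → N
  i= 1: W-A = 22 → W
  i= 2: Q-O =  2 → C
  i= 3: R-E = 13 → N
  i= 4: B-F = 22 → W
  i= 5: B-Z =  2 → C
  i= 6: I-V = 13 → N
  i= 7: B-F = 22 → W
  i= 8: H-F =  2 → C
  i= 9: J-W = 13 → N
  i=10: J-N = 22 → W
  i=11: R-P =  2 → C
  i=12: R-E = 13 → N
  i=13: M-Q = 22 → W
  i=14: W-U =  2 → C
  shifts repeat with period 3: NWC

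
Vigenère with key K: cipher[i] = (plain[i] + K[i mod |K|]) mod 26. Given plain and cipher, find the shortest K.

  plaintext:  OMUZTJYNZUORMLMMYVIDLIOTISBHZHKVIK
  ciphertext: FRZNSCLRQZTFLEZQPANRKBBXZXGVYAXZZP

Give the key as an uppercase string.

RFFOZTNE

  i= 0: F-O = 17 → R
  i= 1: R-M =  5 → F
  i= 2: Z-U =  5 → F
  i= 3: N-Z = 14 → O
  i= 4: S-T = 25 → Z
  i= 5: C-J = 19 → T
  i= 6: L-Y = 13 → N
  i= 7: R-N =  4 → E
  i= 8: Q-Z = 17 → R
  i= 9: Z-U =  5 → F
  i=10: T-O =  5 → F
  i=11: F-R = 14 → O
  i=12: L-M = 25 → Z
  i=13: E-L = 19 → T
  i=14: Z-M = 13 → N
  i=15: Q-M =  4 → E
  i=16: P-Y = 17 → R
  i=17: A-V =  5 → F
  i=18: N-I =  5 → F
  i=19: R-D = 14 → O
  i=20: K-L = 25 → Z
  i=21: B-I = 19 → T
  i=22: B-O = 13 → N
  i=23: X-T =  4 → E
  i=24: Z-I = 17 → R
  i=25: X-S =  5 → F
  i=26: G-B =  5 → F
  i=27: V-H = 14 → O
  i=28: Y-Z = 25 → Z
  i=29: A-H = 19 → T
  i=30: X-K = 13 → N
  i=31: Z-V =  4 → E
  i=32: Z-I = 17 → R
  i=33: P-K =  5 → F
  shifts repeat with period 8: RFFOZTNE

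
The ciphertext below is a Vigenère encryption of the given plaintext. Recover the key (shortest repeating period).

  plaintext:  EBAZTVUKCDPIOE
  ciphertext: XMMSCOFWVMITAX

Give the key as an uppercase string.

  i= 0: X-E = 19 → T
  i= 1: M-B = 11 → L
  i= 2: M-A = 12 → M
  i= 3: S-Z = 19 → T
  i= 4: C-T =  9 → J
  i= 5: O-V = 19 → T
  i= 6: F-U = 11 → L
  i= 7: W-K = 12 → M
  i= 8: V-C = 19 → T
  i= 9: M-D =  9 → J
  i=10: I-P = 19 → T
  i=11: T-I = 11 → L
  i=12: A-O = 12 → M
  i=13: X-E = 19 → T
  shifts repeat with period 5: TLMTJ

TLMTJ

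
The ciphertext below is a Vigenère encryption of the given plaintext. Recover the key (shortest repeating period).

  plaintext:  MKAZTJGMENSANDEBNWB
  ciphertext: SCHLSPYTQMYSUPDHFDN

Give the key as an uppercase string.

GSHMZ

  i= 0: S-M =  6 → G
  i= 1: C-K = 18 → S
  i= 2: H-A =  7 → H
  i= 3: L-Z = 12 → M
  i= 4: S-T = 25 → Z
  i= 5: P-J =  6 → G
  i= 6: Y-G = 18 → S
  i= 7: T-M =  7 → H
  i= 8: Q-E = 12 → M
  i= 9: M-N = 25 → Z
  i=10: Y-S =  6 → G
  i=11: S-A = 18 → S
  i=12: U-N =  7 → H
  i=13: P-D = 12 → M
  i=14: D-E = 25 → Z
  i=15: H-B =  6 → G
  i=16: F-N = 18 → S
  i=17: D-W =  7 → H
  i=18: N-B = 12 → M
  shifts repeat with period 5: GSHMZ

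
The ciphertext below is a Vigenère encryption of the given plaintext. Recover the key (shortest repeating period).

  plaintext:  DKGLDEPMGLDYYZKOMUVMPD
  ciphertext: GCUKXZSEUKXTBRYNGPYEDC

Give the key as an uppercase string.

DSOZUV

  i= 0: G-D =  3 → D
  i= 1: C-K = 18 → S
  i= 2: U-G = 14 → O
  i= 3: K-L = 25 → Z
  i= 4: X-D = 20 → U
  i= 5: Z-E = 21 → V
  i= 6: S-P =  3 → D
  i= 7: E-M = 18 → S
  i= 8: U-G = 14 → O
  i= 9: K-L = 25 → Z
  i=10: X-D = 20 → U
  i=11: T-Y = 21 → V
  i=12: B-Y =  3 → D
  i=13: R-Z = 18 → S
  i=14: Y-K = 14 → O
  i=15: N-O = 25 → Z
  i=16: G-M = 20 → U
  i=17: P-U = 21 → V
  i=18: Y-V =  3 → D
  i=19: E-M = 18 → S
  i=20: D-P = 14 → O
  i=21: C-D = 25 → Z
  shifts repeat with period 6: DSOZUV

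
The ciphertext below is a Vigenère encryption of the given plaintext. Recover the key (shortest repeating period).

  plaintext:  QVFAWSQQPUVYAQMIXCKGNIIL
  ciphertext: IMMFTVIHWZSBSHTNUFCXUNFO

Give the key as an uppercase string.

  i= 0: I-Q = 18 → S
  i= 1: M-V = 17 → R
  i= 2: M-F =  7 → H
  i= 3: F-A =  5 → F
  i= 4: T-W = 23 → X
  i= 5: V-S =  3 → D
  i= 6: I-Q = 18 → S
  i= 7: H-Q = 17 → R
  i= 8: W-P =  7 → H
  i= 9: Z-U =  5 → F
  i=10: S-V = 23 → X
  i=11: B-Y =  3 → D
  i=12: S-A = 18 → S
  i=13: H-Q = 17 → R
  i=14: T-M =  7 → H
  i=15: N-I =  5 → F
  i=16: U-X = 23 → X
  i=17: F-C =  3 → D
  i=18: C-K = 18 → S
  i=19: X-G = 17 → R
  i=20: U-N =  7 → H
  i=21: N-I =  5 → F
  i=22: F-I = 23 → X
  i=23: O-L =  3 → D
  shifts repeat with period 6: SRHFXD

SRHFXD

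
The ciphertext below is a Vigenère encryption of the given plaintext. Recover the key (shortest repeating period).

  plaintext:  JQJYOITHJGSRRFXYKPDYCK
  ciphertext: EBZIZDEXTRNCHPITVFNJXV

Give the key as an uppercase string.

  i= 0: E-J = 21 → V
  i= 1: B-Q = 11 → L
  i= 2: Z-J = 16 → Q
  i= 3: I-Y = 10 → K
  i= 4: Z-O = 11 → L
  i= 5: D-I = 21 → V
  i= 6: E-T = 11 → L
  i= 7: X-H = 16 → Q
  i= 8: T-J = 10 → K
  i= 9: R-G = 11 → L
  i=10: N-S = 21 → V
  i=11: C-R = 11 → L
  i=12: H-R = 16 → Q
  i=13: P-F = 10 → K
  i=14: I-X = 11 → L
  i=15: T-Y = 21 → V
  i=16: V-K = 11 → L
  i=17: F-P = 16 → Q
  i=18: N-D = 10 → K
  i=19: J-Y = 11 → L
  i=20: X-C = 21 → V
  i=21: V-K = 11 → L
  shifts repeat with period 5: VLQKL

VLQKL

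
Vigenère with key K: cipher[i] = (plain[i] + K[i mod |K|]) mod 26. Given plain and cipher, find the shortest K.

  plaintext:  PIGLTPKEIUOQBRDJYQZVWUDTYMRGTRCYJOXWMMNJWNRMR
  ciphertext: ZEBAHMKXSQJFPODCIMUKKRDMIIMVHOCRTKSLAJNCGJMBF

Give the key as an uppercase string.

KWVPOXAT

  i= 0: Z-P = 10 → K
  i= 1: E-I = 22 → W
  i= 2: B-G = 21 → V
  i= 3: A-L = 15 → P
  i= 4: H-T = 14 → O
  i= 5: M-P = 23 → X
  i= 6: K-K =  0 → A
  i= 7: X-E = 19 → T
  i= 8: S-I = 10 → K
  i= 9: Q-U = 22 → W
  i=10: J-O = 21 → V
  i=11: F-Q = 15 → P
  i=12: P-B = 14 → O
  i=13: O-R = 23 → X
  i=14: D-D =  0 → A
  i=15: C-J = 19 → T
  i=16: I-Y = 10 → K
  i=17: M-Q = 22 → W
  i=18: U-Z = 21 → V
  i=19: K-V = 15 → P
  i=20: K-W = 14 → O
  i=21: R-U = 23 → X
  i=22: D-D =  0 → A
  i=23: M-T = 19 → T
  i=24: I-Y = 10 → K
  i=25: I-M = 22 → W
  i=26: M-R = 21 → V
  i=27: V-G = 15 → P
  i=28: H-T = 14 → O
  i=29: O-R = 23 → X
  i=30: C-C =  0 → A
  i=31: R-Y = 19 → T
  i=32: T-J = 10 → K
  i=33: K-O = 22 → W
  i=34: S-X = 21 → V
  i=35: L-W = 15 → P
  i=36: A-M = 14 → O
  i=37: J-M = 23 → X
  i=38: N-N =  0 → A
  i=39: C-J = 19 → T
  i=40: G-W = 10 → K
  i=41: J-N = 22 → W
  i=42: M-R = 21 → V
  i=43: B-M = 15 → P
  i=44: F-R = 14 → O
  shifts repeat with period 8: KWVPOXAT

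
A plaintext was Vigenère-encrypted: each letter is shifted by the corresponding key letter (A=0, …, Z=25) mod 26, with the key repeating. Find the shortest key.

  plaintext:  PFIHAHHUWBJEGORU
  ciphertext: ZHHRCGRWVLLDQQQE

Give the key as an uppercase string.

KCZ

  i= 0: Z-P = 10 → K
  i= 1: H-F =  2 → C
  i= 2: H-I = 25 → Z
  i= 3: R-H = 10 → K
  i= 4: C-A =  2 → C
  i= 5: G-H = 25 → Z
  i= 6: R-H = 10 → K
  i= 7: W-U =  2 → C
  i= 8: V-W = 25 → Z
  i= 9: L-B = 10 → K
  i=10: L-J =  2 → C
  i=11: D-E = 25 → Z
  i=12: Q-G = 10 → K
  i=13: Q-O =  2 → C
  i=14: Q-R = 25 → Z
  i=15: E-U = 10 → K
  shifts repeat with period 3: KCZ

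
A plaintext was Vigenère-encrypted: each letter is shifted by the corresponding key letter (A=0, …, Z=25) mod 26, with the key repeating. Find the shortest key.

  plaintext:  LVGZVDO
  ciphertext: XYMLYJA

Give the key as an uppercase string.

  i= 0: X-L = 12 → M
  i= 1: Y-V =  3 → D
  i= 2: M-G =  6 → G
  i= 3: L-Z = 12 → M
  i= 4: Y-V =  3 → D
  i= 5: J-D =  6 → G
  i= 6: A-O = 12 → M
  shifts repeat with period 3: MDG

MDG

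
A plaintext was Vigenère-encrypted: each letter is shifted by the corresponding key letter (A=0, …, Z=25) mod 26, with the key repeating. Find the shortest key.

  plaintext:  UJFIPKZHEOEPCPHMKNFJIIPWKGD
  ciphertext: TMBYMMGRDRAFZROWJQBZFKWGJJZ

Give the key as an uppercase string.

ZDWQXCHK

  i= 0: T-U = 25 → Z
  i= 1: M-J =  3 → D
  i= 2: B-F = 22 → W
  i= 3: Y-I = 16 → Q
  i= 4: M-P = 23 → X
  i= 5: M-K =  2 → C
  i= 6: G-Z =  7 → H
  i= 7: R-H = 10 → K
  i= 8: D-E = 25 → Z
  i= 9: R-O =  3 → D
  i=10: A-E = 22 → W
  i=11: F-P = 16 → Q
  i=12: Z-C = 23 → X
  i=13: R-P =  2 → C
  i=14: O-H =  7 → H
  i=15: W-M = 10 → K
  i=16: J-K = 25 → Z
  i=17: Q-N =  3 → D
  i=18: B-F = 22 → W
  i=19: Z-J = 16 → Q
  i=20: F-I = 23 → X
  i=21: K-I =  2 → C
  i=22: W-P =  7 → H
  i=23: G-W = 10 → K
  i=24: J-K = 25 → Z
  i=25: J-G =  3 → D
  i=26: Z-D = 22 → W
  shifts repeat with period 8: ZDWQXCHK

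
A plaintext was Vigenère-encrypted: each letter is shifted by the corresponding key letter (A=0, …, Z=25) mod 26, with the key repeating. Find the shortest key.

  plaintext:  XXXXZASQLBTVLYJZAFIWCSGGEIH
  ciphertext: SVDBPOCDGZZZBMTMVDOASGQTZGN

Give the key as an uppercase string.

VYGEQOKN

  i= 0: S-X = 21 → V
  i= 1: V-X = 24 → Y
  i= 2: D-X =  6 → G
  i= 3: B-X =  4 → E
  i= 4: P-Z = 16 → Q
  i= 5: O-A = 14 → O
  i= 6: C-S = 10 → K
  i= 7: D-Q = 13 → N
  i= 8: G-L = 21 → V
  i= 9: Z-B = 24 → Y
  i=10: Z-T =  6 → G
  i=11: Z-V =  4 → E
  i=12: B-L = 16 → Q
  i=13: M-Y = 14 → O
  i=14: T-J = 10 → K
  i=15: M-Z = 13 → N
  i=16: V-A = 21 → V
  i=17: D-F = 24 → Y
  i=18: O-I =  6 → G
  i=19: A-W =  4 → E
  i=20: S-C = 16 → Q
  i=21: G-S = 14 → O
  i=22: Q-G = 10 → K
  i=23: T-G = 13 → N
  i=24: Z-E = 21 → V
  i=25: G-I = 24 → Y
  i=26: N-H =  6 → G
  shifts repeat with period 8: VYGEQOKN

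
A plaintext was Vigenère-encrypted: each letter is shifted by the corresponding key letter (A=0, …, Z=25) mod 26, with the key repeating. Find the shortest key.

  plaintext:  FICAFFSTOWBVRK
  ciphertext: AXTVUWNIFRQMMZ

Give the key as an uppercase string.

  i= 0: A-F = 21 → V
  i= 1: X-I = 15 → P
  i= 2: T-C = 17 → R
  i= 3: V-A = 21 → V
  i= 4: U-F = 15 → P
  i= 5: W-F = 17 → R
  i= 6: N-S = 21 → V
  i= 7: I-T = 15 → P
  i= 8: F-O = 17 → R
  i= 9: R-W = 21 → V
  i=10: Q-B = 15 → P
  i=11: M-V = 17 → R
  i=12: M-R = 21 → V
  i=13: Z-K = 15 → P
  shifts repeat with period 3: VPR

VPR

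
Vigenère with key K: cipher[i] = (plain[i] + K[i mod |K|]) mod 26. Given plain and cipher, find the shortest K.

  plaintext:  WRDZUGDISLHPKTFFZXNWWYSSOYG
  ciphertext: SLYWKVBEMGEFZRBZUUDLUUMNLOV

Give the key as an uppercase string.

  i= 0: S-W = 22 → W
  i= 1: L-R = 20 → U
  i= 2: Y-D = 21 → V
  i= 3: W-Z = 23 → X
  i= 4: K-U = 16 → Q
  i= 5: V-G = 15 → P
  i= 6: B-D = 24 → Y
  i= 7: E-I = 22 → W
  i= 8: M-S = 20 → U
  i= 9: G-L = 21 → V
  i=10: E-H = 23 → X
  i=11: F-P = 16 → Q
  i=12: Z-K = 15 → P
  i=13: R-T = 24 → Y
  i=14: B-F = 22 → W
  i=15: Z-F = 20 → U
  i=16: U-Z = 21 → V
  i=17: U-X = 23 → X
  i=18: D-N = 16 → Q
  i=19: L-W = 15 → P
  i=20: U-W = 24 → Y
  i=21: U-Y = 22 → W
  i=22: M-S = 20 → U
  i=23: N-S = 21 → V
  i=24: L-O = 23 → X
  i=25: O-Y = 16 → Q
  i=26: V-G = 15 → P
  shifts repeat with period 7: WUVXQPY

WUVXQPY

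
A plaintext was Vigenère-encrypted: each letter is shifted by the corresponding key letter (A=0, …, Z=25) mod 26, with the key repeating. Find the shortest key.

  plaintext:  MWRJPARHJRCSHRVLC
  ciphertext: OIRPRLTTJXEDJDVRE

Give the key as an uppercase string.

CMAGCL

  i= 0: O-M =  2 → C
  i= 1: I-W = 12 → M
  i= 2: R-R =  0 → A
  i= 3: P-J =  6 → G
  i= 4: R-P =  2 → C
  i= 5: L-A = 11 → L
  i= 6: T-R =  2 → C
  i= 7: T-H = 12 → M
  i= 8: J-J =  0 → A
  i= 9: X-R =  6 → G
  i=10: E-C =  2 → C
  i=11: D-S = 11 → L
  i=12: J-H =  2 → C
  i=13: D-R = 12 → M
  i=14: V-V =  0 → A
  i=15: R-L =  6 → G
  i=16: E-C =  2 → C
  shifts repeat with period 6: CMAGCL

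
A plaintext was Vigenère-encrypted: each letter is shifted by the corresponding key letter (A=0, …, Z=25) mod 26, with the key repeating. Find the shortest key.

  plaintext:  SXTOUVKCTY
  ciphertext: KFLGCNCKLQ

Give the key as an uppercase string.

  i= 0: K-S = 18 → S
  i= 1: F-X =  8 → I
  i= 2: L-T = 18 → S
  i= 3: G-O = 18 → S
  i= 4: C-U =  8 → I
  i= 5: N-V = 18 → S
  i= 6: C-K = 18 → S
  i= 7: K-C =  8 → I
  i= 8: L-T = 18 → S
  i= 9: Q-Y = 18 → S
  shifts repeat with period 3: SIS

SIS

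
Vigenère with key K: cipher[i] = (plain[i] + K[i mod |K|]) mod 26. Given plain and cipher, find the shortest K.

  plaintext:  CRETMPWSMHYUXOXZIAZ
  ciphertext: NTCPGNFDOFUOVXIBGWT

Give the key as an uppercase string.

  i= 0: N-C = 11 → L
  i= 1: T-R =  2 → C
  i= 2: C-E = 24 → Y
  i= 3: P-T = 22 → W
  i= 4: G-M = 20 → U
  i= 5: N-P = 24 → Y
  i= 6: F-W =  9 → J
  i= 7: D-S = 11 → L
  i= 8: O-M =  2 → C
  i= 9: F-H = 24 → Y
  i=10: U-Y = 22 → W
  i=11: O-U = 20 → U
  i=12: V-X = 24 → Y
  i=13: X-O =  9 → J
  i=14: I-X = 11 → L
  i=15: B-Z =  2 → C
  i=16: G-I = 24 → Y
  i=17: W-A = 22 → W
  i=18: T-Z = 20 → U
  shifts repeat with period 7: LCYWUYJ

LCYWUYJ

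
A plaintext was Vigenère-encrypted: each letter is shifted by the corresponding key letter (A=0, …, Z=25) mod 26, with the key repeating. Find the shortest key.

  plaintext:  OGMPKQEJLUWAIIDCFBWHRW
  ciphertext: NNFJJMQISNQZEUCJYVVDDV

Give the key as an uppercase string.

ZHTUZWM

  i= 0: N-O = 25 → Z
  i= 1: N-G =  7 → H
  i= 2: F-M = 19 → T
  i= 3: J-P = 20 → U
  i= 4: J-K = 25 → Z
  i= 5: M-Q = 22 → W
  i= 6: Q-E = 12 → M
  i= 7: I-J = 25 → Z
  i= 8: S-L =  7 → H
  i= 9: N-U = 19 → T
  i=10: Q-W = 20 → U
  i=11: Z-A = 25 → Z
  i=12: E-I = 22 → W
  i=13: U-I = 12 → M
  i=14: C-D = 25 → Z
  i=15: J-C =  7 → H
  i=16: Y-F = 19 → T
  i=17: V-B = 20 → U
  i=18: V-W = 25 → Z
  i=19: D-H = 22 → W
  i=20: D-R = 12 → M
  i=21: V-W = 25 → Z
  shifts repeat with period 7: ZHTUZWM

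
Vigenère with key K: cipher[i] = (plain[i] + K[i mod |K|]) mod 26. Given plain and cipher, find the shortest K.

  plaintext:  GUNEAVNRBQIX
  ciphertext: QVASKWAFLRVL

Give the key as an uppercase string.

KBNO

  i= 0: Q-G = 10 → K
  i= 1: V-U =  1 → B
  i= 2: A-N = 13 → N
  i= 3: S-E = 14 → O
  i= 4: K-A = 10 → K
  i= 5: W-V =  1 → B
  i= 6: A-N = 13 → N
  i= 7: F-R = 14 → O
  i= 8: L-B = 10 → K
  i= 9: R-Q =  1 → B
  i=10: V-I = 13 → N
  i=11: L-X = 14 → O
  shifts repeat with period 4: KBNO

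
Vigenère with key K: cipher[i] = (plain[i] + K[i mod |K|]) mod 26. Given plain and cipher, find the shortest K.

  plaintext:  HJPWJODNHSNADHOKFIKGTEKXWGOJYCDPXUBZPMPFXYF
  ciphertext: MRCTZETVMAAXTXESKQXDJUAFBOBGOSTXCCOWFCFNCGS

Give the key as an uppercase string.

  i= 0: M-H =  5 → F
  i= 1: R-J =  8 → I
  i= 2: C-P = 13 → N
  i= 3: T-W = 23 → X
  i= 4: Z-J = 16 → Q
  i= 5: E-O = 16 → Q
  i= 6: T-D = 16 → Q
  i= 7: V-N =  8 → I
  i= 8: M-H =  5 → F
  i= 9: A-S =  8 → I
  i=10: A-N = 13 → N
  i=11: X-A = 23 → X
  i=12: T-D = 16 → Q
  i=13: X-H = 16 → Q
  i=14: E-O = 16 → Q
  i=15: S-K =  8 → I
  i=16: K-F =  5 → F
  i=17: Q-I =  8 → I
  i=18: X-K = 13 → N
  i=19: D-G = 23 → X
  i=20: J-T = 16 → Q
  i=21: U-E = 16 → Q
  i=22: A-K = 16 → Q
  i=23: F-X =  8 → I
  i=24: B-W =  5 → F
  i=25: O-G =  8 → I
  i=26: B-O = 13 → N
  i=27: G-J = 23 → X
  i=28: O-Y = 16 → Q
  i=29: S-C = 16 → Q
  i=30: T-D = 16 → Q
  i=31: X-P =  8 → I
  i=32: C-X =  5 → F
  i=33: C-U =  8 → I
  i=34: O-B = 13 → N
  i=35: W-Z = 23 → X
  i=36: F-P = 16 → Q
  i=37: C-M = 16 → Q
  i=38: F-P = 16 → Q
  i=39: N-F =  8 → I
  i=40: C-X =  5 → F
  i=41: G-Y =  8 → I
  i=42: S-F = 13 → N
  shifts repeat with period 8: FINXQQQI

FINXQQQI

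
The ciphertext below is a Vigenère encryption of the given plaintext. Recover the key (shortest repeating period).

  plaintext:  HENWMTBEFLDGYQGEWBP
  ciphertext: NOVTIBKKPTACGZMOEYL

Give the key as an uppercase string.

GKIXWIJ

  i= 0: N-H =  6 → G
  i= 1: O-E = 10 → K
  i= 2: V-N =  8 → I
  i= 3: T-W = 23 → X
  i= 4: I-M = 22 → W
  i= 5: B-T =  8 → I
  i= 6: K-B =  9 → J
  i= 7: K-E =  6 → G
  i= 8: P-F = 10 → K
  i= 9: T-L =  8 → I
  i=10: A-D = 23 → X
  i=11: C-G = 22 → W
  i=12: G-Y =  8 → I
  i=13: Z-Q =  9 → J
  i=14: M-G =  6 → G
  i=15: O-E = 10 → K
  i=16: E-W =  8 → I
  i=17: Y-B = 23 → X
  i=18: L-P = 22 → W
  shifts repeat with period 7: GKIXWIJ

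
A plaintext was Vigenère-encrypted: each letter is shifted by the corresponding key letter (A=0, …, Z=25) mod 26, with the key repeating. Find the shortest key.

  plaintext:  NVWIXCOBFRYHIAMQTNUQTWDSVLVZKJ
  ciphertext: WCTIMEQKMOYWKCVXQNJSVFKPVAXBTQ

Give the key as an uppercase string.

  i= 0: W-N =  9 → J
  i= 1: C-V =  7 → H
  i= 2: T-W = 23 → X
  i= 3: I-I =  0 → A
  i= 4: M-X = 15 → P
  i= 5: E-C =  2 → C
  i= 6: Q-O =  2 → C
  i= 7: K-B =  9 → J
  i= 8: M-F =  7 → H
  i= 9: O-R = 23 → X
  i=10: Y-Y =  0 → A
  i=11: W-H = 15 → P
  i=12: K-I =  2 → C
  i=13: C-A =  2 → C
  i=14: V-M =  9 → J
  i=15: X-Q =  7 → H
  i=16: Q-T = 23 → X
  i=17: N-N =  0 → A
  i=18: J-U = 15 → P
  i=19: S-Q =  2 → C
  i=20: V-T =  2 → C
  i=21: F-W =  9 → J
  i=22: K-D =  7 → H
  i=23: P-S = 23 → X
  i=24: V-V =  0 → A
  i=25: A-L = 15 → P
  i=26: X-V =  2 → C
  i=27: B-Z =  2 → C
  i=28: T-K =  9 → J
  i=29: Q-J =  7 → H
  shifts repeat with period 7: JHXAPCC

JHXAPCC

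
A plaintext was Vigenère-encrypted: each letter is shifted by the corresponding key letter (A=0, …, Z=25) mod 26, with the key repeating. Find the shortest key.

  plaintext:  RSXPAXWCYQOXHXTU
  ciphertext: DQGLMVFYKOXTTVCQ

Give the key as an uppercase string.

  i= 0: D-R = 12 → M
  i= 1: Q-S = 24 → Y
  i= 2: G-X =  9 → J
  i= 3: L-P = 22 → W
  i= 4: M-A = 12 → M
  i= 5: V-X = 24 → Y
  i= 6: F-W =  9 → J
  i= 7: Y-C = 22 → W
  i= 8: K-Y = 12 → M
  i= 9: O-Q = 24 → Y
  i=10: X-O =  9 → J
  i=11: T-X = 22 → W
  i=12: T-H = 12 → M
  i=13: V-X = 24 → Y
  i=14: C-T =  9 → J
  i=15: Q-U = 22 → W
  shifts repeat with period 4: MYJW

MYJW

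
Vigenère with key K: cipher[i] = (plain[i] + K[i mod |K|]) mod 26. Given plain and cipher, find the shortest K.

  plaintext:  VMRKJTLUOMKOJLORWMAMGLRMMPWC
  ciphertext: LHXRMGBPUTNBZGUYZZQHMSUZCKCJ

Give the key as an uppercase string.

  i= 0: L-V = 16 → Q
  i= 1: H-M = 21 → V
  i= 2: X-R =  6 → G
  i= 3: R-K =  7 → H
  i= 4: M-J =  3 → D
  i= 5: G-T = 13 → N
  i= 6: B-L = 16 → Q
  i= 7: P-U = 21 → V
  i= 8: U-O =  6 → G
  i= 9: T-M =  7 → H
  i=10: N-K =  3 → D
  i=11: B-O = 13 → N
  i=12: Z-J = 16 → Q
  i=13: G-L = 21 → V
  i=14: U-O =  6 → G
  i=15: Y-R =  7 → H
  i=16: Z-W =  3 → D
  i=17: Z-M = 13 → N
  i=18: Q-A = 16 → Q
  i=19: H-M = 21 → V
  i=20: M-G =  6 → G
  i=21: S-L =  7 → H
  i=22: U-R =  3 → D
  i=23: Z-M = 13 → N
  i=24: C-M = 16 → Q
  i=25: K-P = 21 → V
  i=26: C-W =  6 → G
  i=27: J-C =  7 → H
  shifts repeat with period 6: QVGHDN

QVGHDN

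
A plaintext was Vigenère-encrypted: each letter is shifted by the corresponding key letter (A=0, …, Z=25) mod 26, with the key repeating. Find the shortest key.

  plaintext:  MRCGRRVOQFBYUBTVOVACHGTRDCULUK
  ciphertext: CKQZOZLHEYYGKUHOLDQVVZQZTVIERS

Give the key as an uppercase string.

QTOTXI

  i= 0: C-M = 16 → Q
  i= 1: K-R = 19 → T
  i= 2: Q-C = 14 → O
  i= 3: Z-G = 19 → T
  i= 4: O-R = 23 → X
  i= 5: Z-R =  8 → I
  i= 6: L-V = 16 → Q
  i= 7: H-O = 19 → T
  i= 8: E-Q = 14 → O
  i= 9: Y-F = 19 → T
  i=10: Y-B = 23 → X
  i=11: G-Y =  8 → I
  i=12: K-U = 16 → Q
  i=13: U-B = 19 → T
  i=14: H-T = 14 → O
  i=15: O-V = 19 → T
  i=16: L-O = 23 → X
  i=17: D-V =  8 → I
  i=18: Q-A = 16 → Q
  i=19: V-C = 19 → T
  i=20: V-H = 14 → O
  i=21: Z-G = 19 → T
  i=22: Q-T = 23 → X
  i=23: Z-R =  8 → I
  i=24: T-D = 16 → Q
  i=25: V-C = 19 → T
  i=26: I-U = 14 → O
  i=27: E-L = 19 → T
  i=28: R-U = 23 → X
  i=29: S-K =  8 → I
  shifts repeat with period 6: QTOTXI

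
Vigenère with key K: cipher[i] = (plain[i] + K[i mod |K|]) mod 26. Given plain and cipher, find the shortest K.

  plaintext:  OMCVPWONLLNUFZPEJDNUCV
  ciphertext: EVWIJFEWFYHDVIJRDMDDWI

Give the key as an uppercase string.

QJUNUJ

  i= 0: E-O = 16 → Q
  i= 1: V-M =  9 → J
  i= 2: W-C = 20 → U
  i= 3: I-V = 13 → N
  i= 4: J-P = 20 → U
  i= 5: F-W =  9 → J
  i= 6: E-O = 16 → Q
  i= 7: W-N =  9 → J
  i= 8: F-L = 20 → U
  i= 9: Y-L = 13 → N
  i=10: H-N = 20 → U
  i=11: D-U =  9 → J
  i=12: V-F = 16 → Q
  i=13: I-Z =  9 → J
  i=14: J-P = 20 → U
  i=15: R-E = 13 → N
  i=16: D-J = 20 → U
  i=17: M-D =  9 → J
  i=18: D-N = 16 → Q
  i=19: D-U =  9 → J
  i=20: W-C = 20 → U
  i=21: I-V = 13 → N
  shifts repeat with period 6: QJUNUJ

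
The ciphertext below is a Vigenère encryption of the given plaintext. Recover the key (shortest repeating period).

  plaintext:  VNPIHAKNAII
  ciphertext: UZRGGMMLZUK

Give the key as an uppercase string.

ZMCY

  i= 0: U-V = 25 → Z
  i= 1: Z-N = 12 → M
  i= 2: R-P =  2 → C
  i= 3: G-I = 24 → Y
  i= 4: G-H = 25 → Z
  i= 5: M-A = 12 → M
  i= 6: M-K =  2 → C
  i= 7: L-N = 24 → Y
  i= 8: Z-A = 25 → Z
  i= 9: U-I = 12 → M
  i=10: K-I =  2 → C
  shifts repeat with period 4: ZMCY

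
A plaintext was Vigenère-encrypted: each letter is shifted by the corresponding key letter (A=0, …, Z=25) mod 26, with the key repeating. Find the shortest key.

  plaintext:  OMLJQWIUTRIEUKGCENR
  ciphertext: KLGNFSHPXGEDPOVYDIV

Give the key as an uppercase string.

WZVEP

  i= 0: K-O = 22 → W
  i= 1: L-M = 25 → Z
  i= 2: G-L = 21 → V
  i= 3: N-J =  4 → E
  i= 4: F-Q = 15 → P
  i= 5: S-W = 22 → W
  i= 6: H-I = 25 → Z
  i= 7: P-U = 21 → V
  i= 8: X-T =  4 → E
  i= 9: G-R = 15 → P
  i=10: E-I = 22 → W
  i=11: D-E = 25 → Z
  i=12: P-U = 21 → V
  i=13: O-K =  4 → E
  i=14: V-G = 15 → P
  i=15: Y-C = 22 → W
  i=16: D-E = 25 → Z
  i=17: I-N = 21 → V
  i=18: V-R =  4 → E
  shifts repeat with period 5: WZVEP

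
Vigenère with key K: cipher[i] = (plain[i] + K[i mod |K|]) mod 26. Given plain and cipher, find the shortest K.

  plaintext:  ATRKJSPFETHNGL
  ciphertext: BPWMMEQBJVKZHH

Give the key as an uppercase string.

  i= 0: B-A =  1 → B
  i= 1: P-T = 22 → W
  i= 2: W-R =  5 → F
  i= 3: M-K =  2 → C
  i= 4: M-J =  3 → D
  i= 5: E-S = 12 → M
  i= 6: Q-P =  1 → B
  i= 7: B-F = 22 → W
  i= 8: J-E =  5 → F
  i= 9: V-T =  2 → C
  i=10: K-H =  3 → D
  i=11: Z-N = 12 → M
  i=12: H-G =  1 → B
  i=13: H-L = 22 → W
  shifts repeat with period 6: BWFCDM

BWFCDM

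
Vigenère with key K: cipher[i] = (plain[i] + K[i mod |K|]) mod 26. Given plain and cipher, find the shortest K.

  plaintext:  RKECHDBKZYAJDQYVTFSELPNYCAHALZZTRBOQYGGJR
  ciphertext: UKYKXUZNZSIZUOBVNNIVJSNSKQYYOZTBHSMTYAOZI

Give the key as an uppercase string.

  i= 0: U-R =  3 → D
  i= 1: K-K =  0 → A
  i= 2: Y-E = 20 → U
  i= 3: K-C =  8 → I
  i= 4: X-H = 16 → Q
  i= 5: U-D = 17 → R
  i= 6: Z-B = 24 → Y
  i= 7: N-K =  3 → D
  i= 8: Z-Z =  0 → A
  i= 9: S-Y = 20 → U
  i=10: I-A =  8 → I
  i=11: Z-J = 16 → Q
  i=12: U-D = 17 → R
  i=13: O-Q = 24 → Y
  i=14: B-Y =  3 → D
  i=15: V-V =  0 → A
  i=16: N-T = 20 → U
  i=17: N-F =  8 → I
  i=18: I-S = 16 → Q
  i=19: V-E = 17 → R
  i=20: J-L = 24 → Y
  i=21: S-P =  3 → D
  i=22: N-N =  0 → A
  i=23: S-Y = 20 → U
  i=24: K-C =  8 → I
  i=25: Q-A = 16 → Q
  i=26: Y-H = 17 → R
  i=27: Y-A = 24 → Y
  i=28: O-L =  3 → D
  i=29: Z-Z =  0 → A
  i=30: T-Z = 20 → U
  i=31: B-T =  8 → I
  i=32: H-R = 16 → Q
  i=33: S-B = 17 → R
  i=34: M-O = 24 → Y
  i=35: T-Q =  3 → D
  i=36: Y-Y =  0 → A
  i=37: A-G = 20 → U
  i=38: O-G =  8 → I
  i=39: Z-J = 16 → Q
  i=40: I-R = 17 → R
  shifts repeat with period 7: DAUIQRY

DAUIQRY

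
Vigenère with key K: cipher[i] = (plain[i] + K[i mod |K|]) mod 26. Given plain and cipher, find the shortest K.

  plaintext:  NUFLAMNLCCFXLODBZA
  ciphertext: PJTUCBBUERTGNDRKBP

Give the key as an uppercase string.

  i= 0: P-N =  2 → C
  i= 1: J-U = 15 → P
  i= 2: T-F = 14 → O
  i= 3: U-L =  9 → J
  i= 4: C-A =  2 → C
  i= 5: B-M = 15 → P
  i= 6: B-N = 14 → O
  i= 7: U-L =  9 → J
  i= 8: E-C =  2 → C
  i= 9: R-C = 15 → P
  i=10: T-F = 14 → O
  i=11: G-X =  9 → J
  i=12: N-L =  2 → C
  i=13: D-O = 15 → P
  i=14: R-D = 14 → O
  i=15: K-B =  9 → J
  i=16: B-Z =  2 → C
  i=17: P-A = 15 → P
  shifts repeat with period 4: CPOJ

CPOJ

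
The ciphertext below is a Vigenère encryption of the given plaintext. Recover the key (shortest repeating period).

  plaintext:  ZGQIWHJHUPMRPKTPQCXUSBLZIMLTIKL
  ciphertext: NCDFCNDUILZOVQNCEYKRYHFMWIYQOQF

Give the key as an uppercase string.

  i= 0: N-Z = 14 → O
  i= 1: C-G = 22 → W
  i= 2: D-Q = 13 → N
  i= 3: F-I = 23 → X
  i= 4: C-W =  6 → G
  i= 5: N-H =  6 → G
  i= 6: D-J = 20 → U
  i= 7: U-H = 13 → N
  i= 8: I-U = 14 → O
  i= 9: L-P = 22 → W
  i=10: Z-M = 13 → N
  i=11: O-R = 23 → X
  i=12: V-P =  6 → G
  i=13: Q-K =  6 → G
  i=14: N-T = 20 → U
  i=15: C-P = 13 → N
  i=16: E-Q = 14 → O
  i=17: Y-C = 22 → W
  i=18: K-X = 13 → N
  i=19: R-U = 23 → X
  i=20: Y-S =  6 → G
  i=21: H-B =  6 → G
  i=22: F-L = 20 → U
  i=23: M-Z = 13 → N
  i=24: W-I = 14 → O
  i=25: I-M = 22 → W
  i=26: Y-L = 13 → N
  i=27: Q-T = 23 → X
  i=28: O-I =  6 → G
  i=29: Q-K =  6 → G
  i=30: F-L = 20 → U
  shifts repeat with period 8: OWNXGGUN

OWNXGGUN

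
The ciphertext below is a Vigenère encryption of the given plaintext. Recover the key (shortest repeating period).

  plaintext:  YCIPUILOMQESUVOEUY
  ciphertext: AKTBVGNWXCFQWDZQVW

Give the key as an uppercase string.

CILMBY

  i= 0: A-Y =  2 → C
  i= 1: K-C =  8 → I
  i= 2: T-I = 11 → L
  i= 3: B-P = 12 → M
  i= 4: V-U =  1 → B
  i= 5: G-I = 24 → Y
  i= 6: N-L =  2 → C
  i= 7: W-O =  8 → I
  i= 8: X-M = 11 → L
  i= 9: C-Q = 12 → M
  i=10: F-E =  1 → B
  i=11: Q-S = 24 → Y
  i=12: W-U =  2 → C
  i=13: D-V =  8 → I
  i=14: Z-O = 11 → L
  i=15: Q-E = 12 → M
  i=16: V-U =  1 → B
  i=17: W-Y = 24 → Y
  shifts repeat with period 6: CILMBY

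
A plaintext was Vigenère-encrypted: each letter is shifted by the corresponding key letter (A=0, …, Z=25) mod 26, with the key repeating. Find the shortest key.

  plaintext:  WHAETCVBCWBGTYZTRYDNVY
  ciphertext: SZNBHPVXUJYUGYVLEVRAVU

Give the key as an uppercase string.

WSNXONA

  i= 0: S-W = 22 → W
  i= 1: Z-H = 18 → S
  i= 2: N-A = 13 → N
  i= 3: B-E = 23 → X
  i= 4: H-T = 14 → O
  i= 5: P-C = 13 → N
  i= 6: V-V =  0 → A
  i= 7: X-B = 22 → W
  i= 8: U-C = 18 → S
  i= 9: J-W = 13 → N
  i=10: Y-B = 23 → X
  i=11: U-G = 14 → O
  i=12: G-T = 13 → N
  i=13: Y-Y =  0 → A
  i=14: V-Z = 22 → W
  i=15: L-T = 18 → S
  i=16: E-R = 13 → N
  i=17: V-Y = 23 → X
  i=18: R-D = 14 → O
  i=19: A-N = 13 → N
  i=20: V-V =  0 → A
  i=21: U-Y = 22 → W
  shifts repeat with period 7: WSNXONA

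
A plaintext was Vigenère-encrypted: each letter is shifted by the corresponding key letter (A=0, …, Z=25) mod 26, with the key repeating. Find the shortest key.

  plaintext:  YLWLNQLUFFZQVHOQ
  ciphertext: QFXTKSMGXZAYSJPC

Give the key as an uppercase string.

SUBIXCBM

  i= 0: Q-Y = 18 → S
  i= 1: F-L = 20 → U
  i= 2: X-W =  1 → B
  i= 3: T-L =  8 → I
  i= 4: K-N = 23 → X
  i= 5: S-Q =  2 → C
  i= 6: M-L =  1 → B
  i= 7: G-U = 12 → M
  i= 8: X-F = 18 → S
  i= 9: Z-F = 20 → U
  i=10: A-Z =  1 → B
  i=11: Y-Q =  8 → I
  i=12: S-V = 23 → X
  i=13: J-H =  2 → C
  i=14: P-O =  1 → B
  i=15: C-Q = 12 → M
  shifts repeat with period 8: SUBIXCBM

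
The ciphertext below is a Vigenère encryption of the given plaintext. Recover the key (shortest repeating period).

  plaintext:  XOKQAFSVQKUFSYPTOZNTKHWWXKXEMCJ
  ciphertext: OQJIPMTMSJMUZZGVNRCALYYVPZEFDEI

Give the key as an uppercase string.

RCZSPHB

  i= 0: O-X = 17 → R
  i= 1: Q-O =  2 → C
  i= 2: J-K = 25 → Z
  i= 3: I-Q = 18 → S
  i= 4: P-A = 15 → P
  i= 5: M-F =  7 → H
  i= 6: T-S =  1 → B
  i= 7: M-V = 17 → R
  i= 8: S-Q =  2 → C
  i= 9: J-K = 25 → Z
  i=10: M-U = 18 → S
  i=11: U-F = 15 → P
  i=12: Z-S =  7 → H
  i=13: Z-Y =  1 → B
  i=14: G-P = 17 → R
  i=15: V-T =  2 → C
  i=16: N-O = 25 → Z
  i=17: R-Z = 18 → S
  i=18: C-N = 15 → P
  i=19: A-T =  7 → H
  i=20: L-K =  1 → B
  i=21: Y-H = 17 → R
  i=22: Y-W =  2 → C
  i=23: V-W = 25 → Z
  i=24: P-X = 18 → S
  i=25: Z-K = 15 → P
  i=26: E-X =  7 → H
  i=27: F-E =  1 → B
  i=28: D-M = 17 → R
  i=29: E-C =  2 → C
  i=30: I-J = 25 → Z
  shifts repeat with period 7: RCZSPHB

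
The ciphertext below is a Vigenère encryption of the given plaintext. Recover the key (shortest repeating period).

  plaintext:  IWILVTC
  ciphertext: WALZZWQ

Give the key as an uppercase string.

OED

  i= 0: W-I = 14 → O
  i= 1: A-W =  4 → E
  i= 2: L-I =  3 → D
  i= 3: Z-L = 14 → O
  i= 4: Z-V =  4 → E
  i= 5: W-T =  3 → D
  i= 6: Q-C = 14 → O
  shifts repeat with period 3: OED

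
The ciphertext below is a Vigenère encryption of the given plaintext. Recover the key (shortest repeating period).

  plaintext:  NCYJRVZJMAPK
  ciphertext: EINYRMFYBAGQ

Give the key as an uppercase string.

RGPPA

  i= 0: E-N = 17 → R
  i= 1: I-C =  6 → G
  i= 2: N-Y = 15 → P
  i= 3: Y-J = 15 → P
  i= 4: R-R =  0 → A
  i= 5: M-V = 17 → R
  i= 6: F-Z =  6 → G
  i= 7: Y-J = 15 → P
  i= 8: B-M = 15 → P
  i= 9: A-A =  0 → A
  i=10: G-P = 17 → R
  i=11: Q-K =  6 → G
  shifts repeat with period 5: RGPPA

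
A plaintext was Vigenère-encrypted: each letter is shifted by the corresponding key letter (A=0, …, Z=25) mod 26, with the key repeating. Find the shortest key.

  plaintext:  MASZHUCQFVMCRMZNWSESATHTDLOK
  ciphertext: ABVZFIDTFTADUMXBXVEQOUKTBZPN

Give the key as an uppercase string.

OBDAY

  i= 0: A-M = 14 → O
  i= 1: B-A =  1 → B
  i= 2: V-S =  3 → D
  i= 3: Z-Z =  0 → A
  i= 4: F-H = 24 → Y
  i= 5: I-U = 14 → O
  i= 6: D-C =  1 → B
  i= 7: T-Q =  3 → D
  i= 8: F-F =  0 → A
  i= 9: T-V = 24 → Y
  i=10: A-M = 14 → O
  i=11: D-C =  1 → B
  i=12: U-R =  3 → D
  i=13: M-M =  0 → A
  i=14: X-Z = 24 → Y
  i=15: B-N = 14 → O
  i=16: X-W =  1 → B
  i=17: V-S =  3 → D
  i=18: E-E =  0 → A
  i=19: Q-S = 24 → Y
  i=20: O-A = 14 → O
  i=21: U-T =  1 → B
  i=22: K-H =  3 → D
  i=23: T-T =  0 → A
  i=24: B-D = 24 → Y
  i=25: Z-L = 14 → O
  i=26: P-O =  1 → B
  i=27: N-K =  3 → D
  shifts repeat with period 5: OBDAY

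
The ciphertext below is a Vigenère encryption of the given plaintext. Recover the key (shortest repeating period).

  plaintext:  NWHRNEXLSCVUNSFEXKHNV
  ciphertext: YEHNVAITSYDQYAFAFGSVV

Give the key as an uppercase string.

LIAWIW

  i= 0: Y-N = 11 → L
  i= 1: E-W =  8 → I
  i= 2: H-H =  0 → A
  i= 3: N-R = 22 → W
  i= 4: V-N =  8 → I
  i= 5: A-E = 22 → W
  i= 6: I-X = 11 → L
  i= 7: T-L =  8 → I
  i= 8: S-S =  0 → A
  i= 9: Y-C = 22 → W
  i=10: D-V =  8 → I
  i=11: Q-U = 22 → W
  i=12: Y-N = 11 → L
  i=13: A-S =  8 → I
  i=14: F-F =  0 → A
  i=15: A-E = 22 → W
  i=16: F-X =  8 → I
  i=17: G-K = 22 → W
  i=18: S-H = 11 → L
  i=19: V-N =  8 → I
  i=20: V-V =  0 → A
  shifts repeat with period 6: LIAWIW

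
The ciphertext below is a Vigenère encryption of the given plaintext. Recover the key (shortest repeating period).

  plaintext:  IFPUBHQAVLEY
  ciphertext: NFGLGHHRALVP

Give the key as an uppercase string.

FARR

  i= 0: N-I =  5 → F
  i= 1: F-F =  0 → A
  i= 2: G-P = 17 → R
  i= 3: L-U = 17 → R
  i= 4: G-B =  5 → F
  i= 5: H-H =  0 → A
  i= 6: H-Q = 17 → R
  i= 7: R-A = 17 → R
  i= 8: A-V =  5 → F
  i= 9: L-L =  0 → A
  i=10: V-E = 17 → R
  i=11: P-Y = 17 → R
  shifts repeat with period 4: FARR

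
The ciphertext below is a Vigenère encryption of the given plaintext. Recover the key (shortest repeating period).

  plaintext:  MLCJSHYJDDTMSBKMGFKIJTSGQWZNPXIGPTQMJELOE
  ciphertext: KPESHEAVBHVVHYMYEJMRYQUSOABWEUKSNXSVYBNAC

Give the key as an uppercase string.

  i= 0: K-M = 24 → Y
  i= 1: P-L =  4 → E
  i= 2: E-C =  2 → C
  i= 3: S-J =  9 → J
  i= 4: H-S = 15 → P
  i= 5: E-H = 23 → X
  i= 6: A-Y =  2 → C
  i= 7: V-J = 12 → M
  i= 8: B-D = 24 → Y
  i= 9: H-D =  4 → E
  i=10: V-T =  2 → C
  i=11: V-M =  9 → J
  i=12: H-S = 15 → P
  i=13: Y-B = 23 → X
  i=14: M-K =  2 → C
  i=15: Y-M = 12 → M
  i=16: E-G = 24 → Y
  i=17: J-F =  4 → E
  i=18: M-K =  2 → C
  i=19: R-I =  9 → J
  i=20: Y-J = 15 → P
  i=21: Q-T = 23 → X
  i=22: U-S =  2 → C
  i=23: S-G = 12 → M
  i=24: O-Q = 24 → Y
  i=25: A-W =  4 → E
  i=26: B-Z =  2 → C
  i=27: W-N =  9 → J
  i=28: E-P = 15 → P
  i=29: U-X = 23 → X
  i=30: K-I =  2 → C
  i=31: S-G = 12 → M
  i=32: N-P = 24 → Y
  i=33: X-T =  4 → E
  i=34: S-Q =  2 → C
  i=35: V-M =  9 → J
  i=36: Y-J = 15 → P
  i=37: B-E = 23 → X
  i=38: N-L =  2 → C
  i=39: A-O = 12 → M
  i=40: C-E = 24 → Y
  shifts repeat with period 8: YECJPXCM

YECJPXCM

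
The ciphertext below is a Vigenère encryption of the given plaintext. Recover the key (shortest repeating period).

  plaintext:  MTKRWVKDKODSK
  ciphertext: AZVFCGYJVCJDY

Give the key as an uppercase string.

  i= 0: A-M = 14 → O
  i= 1: Z-T =  6 → G
  i= 2: V-K = 11 → L
  i= 3: F-R = 14 → O
  i= 4: C-W =  6 → G
  i= 5: G-V = 11 → L
  i= 6: Y-K = 14 → O
  i= 7: J-D =  6 → G
  i= 8: V-K = 11 → L
  i= 9: C-O = 14 → O
  i=10: J-D =  6 → G
  i=11: D-S = 11 → L
  i=12: Y-K = 14 → O
  shifts repeat with period 3: OGL

OGL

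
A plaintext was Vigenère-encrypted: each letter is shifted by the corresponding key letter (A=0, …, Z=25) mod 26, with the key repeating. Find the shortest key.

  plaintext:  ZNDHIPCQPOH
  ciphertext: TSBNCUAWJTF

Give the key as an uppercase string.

  i= 0: T-Z = 20 → U
  i= 1: S-N =  5 → F
  i= 2: B-D = 24 → Y
  i= 3: N-H =  6 → G
  i= 4: C-I = 20 → U
  i= 5: U-P =  5 → F
  i= 6: A-C = 24 → Y
  i= 7: W-Q =  6 → G
  i= 8: J-P = 20 → U
  i= 9: T-O =  5 → F
  i=10: F-H = 24 → Y
  shifts repeat with period 4: UFYG

UFYG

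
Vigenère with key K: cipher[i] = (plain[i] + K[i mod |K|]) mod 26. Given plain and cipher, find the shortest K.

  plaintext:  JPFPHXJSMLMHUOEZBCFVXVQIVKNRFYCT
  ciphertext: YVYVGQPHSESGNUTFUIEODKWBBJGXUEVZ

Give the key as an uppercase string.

PGTGZTG

  i= 0: Y-J = 15 → P
  i= 1: V-P =  6 → G
  i= 2: Y-F = 19 → T
  i= 3: V-P =  6 → G
  i= 4: G-H = 25 → Z
  i= 5: Q-X = 19 → T
  i= 6: P-J =  6 → G
  i= 7: H-S = 15 → P
  i= 8: S-M =  6 → G
  i= 9: E-L = 19 → T
  i=10: S-M =  6 → G
  i=11: G-H = 25 → Z
  i=12: N-U = 19 → T
  i=13: U-O =  6 → G
  i=14: T-E = 15 → P
  i=15: F-Z =  6 → G
  i=16: U-B = 19 → T
  i=17: I-C =  6 → G
  i=18: E-F = 25 → Z
  i=19: O-V = 19 → T
  i=20: D-X =  6 → G
  i=21: K-V = 15 → P
  i=22: W-Q =  6 → G
  i=23: B-I = 19 → T
  i=24: B-V =  6 → G
  i=25: J-K = 25 → Z
  i=26: G-N = 19 → T
  i=27: X-R =  6 → G
  i=28: U-F = 15 → P
  i=29: E-Y =  6 → G
  i=30: V-C = 19 → T
  i=31: Z-T =  6 → G
  shifts repeat with period 7: PGTGZTG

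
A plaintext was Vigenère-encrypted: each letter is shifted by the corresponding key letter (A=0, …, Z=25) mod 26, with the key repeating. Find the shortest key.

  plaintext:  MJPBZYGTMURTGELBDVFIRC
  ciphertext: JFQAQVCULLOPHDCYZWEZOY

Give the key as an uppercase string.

  i= 0: J-M = 23 → X
  i= 1: F-J = 22 → W
  i= 2: Q-P =  1 → B
  i= 3: A-B = 25 → Z
  i= 4: Q-Z = 17 → R
  i= 5: V-Y = 23 → X
  i= 6: C-G = 22 → W
  i= 7: U-T =  1 → B
  i= 8: L-M = 25 → Z
  i= 9: L-U = 17 → R
  i=10: O-R = 23 → X
  i=11: P-T = 22 → W
  i=12: H-G =  1 → B
  i=13: D-E = 25 → Z
  i=14: C-L = 17 → R
  i=15: Y-B = 23 → X
  i=16: Z-D = 22 → W
  i=17: W-V =  1 → B
  i=18: E-F = 25 → Z
  i=19: Z-I = 17 → R
  i=20: O-R = 23 → X
  i=21: Y-C = 22 → W
  shifts repeat with period 5: XWBZR

XWBZR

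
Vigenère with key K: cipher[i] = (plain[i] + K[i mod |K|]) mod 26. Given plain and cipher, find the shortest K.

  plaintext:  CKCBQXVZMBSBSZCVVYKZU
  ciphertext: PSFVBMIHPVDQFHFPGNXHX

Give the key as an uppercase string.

  i= 0: P-C = 13 → N
  i= 1: S-K =  8 → I
  i= 2: F-C =  3 → D
  i= 3: V-B = 20 → U
  i= 4: B-Q = 11 → L
  i= 5: M-X = 15 → P
  i= 6: I-V = 13 → N
  i= 7: H-Z =  8 → I
  i= 8: P-M =  3 → D
  i= 9: V-B = 20 → U
  i=10: D-S = 11 → L
  i=11: Q-B = 15 → P
  i=12: F-S = 13 → N
  i=13: H-Z =  8 → I
  i=14: F-C =  3 → D
  i=15: P-V = 20 → U
  i=16: G-V = 11 → L
  i=17: N-Y = 15 → P
  i=18: X-K = 13 → N
  i=19: H-Z =  8 → I
  i=20: X-U =  3 → D
  shifts repeat with period 6: NIDULP

NIDULP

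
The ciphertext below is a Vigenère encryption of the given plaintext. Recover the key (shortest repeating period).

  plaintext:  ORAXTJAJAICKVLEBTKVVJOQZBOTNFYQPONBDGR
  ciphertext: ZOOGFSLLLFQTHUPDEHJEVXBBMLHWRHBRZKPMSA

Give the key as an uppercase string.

LXOJMJLC

  i= 0: Z-O = 11 → L
  i= 1: O-R = 23 → X
  i= 2: O-A = 14 → O
  i= 3: G-X =  9 → J
  i= 4: F-T = 12 → M
  i= 5: S-J =  9 → J
  i= 6: L-A = 11 → L
  i= 7: L-J =  2 → C
  i= 8: L-A = 11 → L
  i= 9: F-I = 23 → X
  i=10: Q-C = 14 → O
  i=11: T-K =  9 → J
  i=12: H-V = 12 → M
  i=13: U-L =  9 → J
  i=14: P-E = 11 → L
  i=15: D-B =  2 → C
  i=16: E-T = 11 → L
  i=17: H-K = 23 → X
  i=18: J-V = 14 → O
  i=19: E-V =  9 → J
  i=20: V-J = 12 → M
  i=21: X-O =  9 → J
  i=22: B-Q = 11 → L
  i=23: B-Z =  2 → C
  i=24: M-B = 11 → L
  i=25: L-O = 23 → X
  i=26: H-T = 14 → O
  i=27: W-N =  9 → J
  i=28: R-F = 12 → M
  i=29: H-Y =  9 → J
  i=30: B-Q = 11 → L
  i=31: R-P =  2 → C
  i=32: Z-O = 11 → L
  i=33: K-N = 23 → X
  i=34: P-B = 14 → O
  i=35: M-D =  9 → J
  i=36: S-G = 12 → M
  i=37: A-R =  9 → J
  shifts repeat with period 8: LXOJMJLC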